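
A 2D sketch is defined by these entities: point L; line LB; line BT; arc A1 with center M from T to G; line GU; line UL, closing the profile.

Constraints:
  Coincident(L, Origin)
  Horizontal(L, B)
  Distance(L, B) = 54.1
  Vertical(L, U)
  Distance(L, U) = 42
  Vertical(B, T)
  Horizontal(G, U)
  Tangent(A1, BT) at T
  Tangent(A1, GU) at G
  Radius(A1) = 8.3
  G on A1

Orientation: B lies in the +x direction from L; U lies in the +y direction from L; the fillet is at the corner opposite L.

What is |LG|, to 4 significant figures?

62.14

The virtual corner opposite L is at (54.10, 42.00). A1 meets BT tangentially, so MT is at right angles to BT and since A1 is tangent to GU there, MG ⟂ GU, with radius 8.3, so the center M sits 8.3 in from both sides at M = (45.80, 33.70). That places the tangent points at T = (54.10, 33.70) on BT and G = (45.80, 42.00) on GU. Then |LG| = |G − L| = 62.14.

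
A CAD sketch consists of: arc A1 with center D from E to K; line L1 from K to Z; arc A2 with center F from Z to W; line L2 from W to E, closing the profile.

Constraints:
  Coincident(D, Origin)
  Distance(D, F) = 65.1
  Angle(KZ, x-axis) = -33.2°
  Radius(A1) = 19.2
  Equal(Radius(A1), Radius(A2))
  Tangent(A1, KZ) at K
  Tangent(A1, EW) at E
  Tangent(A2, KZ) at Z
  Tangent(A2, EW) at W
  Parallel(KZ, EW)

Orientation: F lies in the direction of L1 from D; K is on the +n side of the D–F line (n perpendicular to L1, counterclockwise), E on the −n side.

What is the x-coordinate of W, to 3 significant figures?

44.0

The slot axis is L1's direction at -33.2°, so u = (cos -33.2°, sin -33.2°) = (0.837, -0.548) and n = (−sin -33.2°, cos -33.2°) = (0.548, 0.837). D is at the origin and F lies 65.1 along u from D, so F = 65.1·u = (54.5, -35.6). Tangency of A1 to both parallel lines with radius 19.2 puts K and E at D ± 19.2·n: K = (10.5, 16.1), E = (-10.5, -16.1). Equal radii place Z and W the same way about F: Z = F + 19.2·n = (65.0, -19.6), W = F − 19.2·n = (44.0, -51.7). So W.x = 44.0.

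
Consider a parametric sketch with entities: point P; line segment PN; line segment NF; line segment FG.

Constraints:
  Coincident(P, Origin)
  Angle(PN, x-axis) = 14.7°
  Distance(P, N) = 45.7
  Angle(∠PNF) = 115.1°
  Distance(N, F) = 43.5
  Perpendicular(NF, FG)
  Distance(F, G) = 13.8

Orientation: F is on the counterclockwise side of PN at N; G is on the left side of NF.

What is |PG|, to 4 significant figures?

68.67

∠PNF = 115.1°, so NF runs at 14.7° + (180° − 115.1°) = 79.60° from the x-axis; with |NF| = 43.5, F = N + 43.5·(cos 79.60°, sin 79.60°) = (52.06, 54.38). NF is perpendicular to FG; with |FG| = 13.8 on the left of NF, G = F + 13.8·(-0.9836, 0.1805) = (38.48, 56.87). Then |PG| = |G − P| = 68.67.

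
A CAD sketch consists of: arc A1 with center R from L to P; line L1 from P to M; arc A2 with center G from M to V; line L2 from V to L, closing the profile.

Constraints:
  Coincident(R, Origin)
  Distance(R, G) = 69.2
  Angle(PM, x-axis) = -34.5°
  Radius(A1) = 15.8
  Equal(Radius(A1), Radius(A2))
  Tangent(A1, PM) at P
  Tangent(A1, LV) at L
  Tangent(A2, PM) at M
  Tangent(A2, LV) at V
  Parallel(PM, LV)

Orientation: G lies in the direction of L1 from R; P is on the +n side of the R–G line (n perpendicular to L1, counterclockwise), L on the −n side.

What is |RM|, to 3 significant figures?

71.0

The slot axis is L1's direction at -34.5°, so u = (cos -34.5°, sin -34.5°) = (0.824, -0.566) and n = (−sin -34.5°, cos -34.5°) = (0.566, 0.824). R is at the origin and G lies 69.2 along u from R, so G = 69.2·u = (57.0, -39.2). Tangency of A1 to both parallel lines with radius 15.8 puts P and L at R ± 15.8·n: P = (8.95, 13.0), L = (-8.95, -13.0). Equal radii place M and V the same way about G: M = G + 15.8·n = (66.0, -26.2), V = G − 15.8·n = (48.1, -52.2). Then |RM| = |M − R| = 71.0.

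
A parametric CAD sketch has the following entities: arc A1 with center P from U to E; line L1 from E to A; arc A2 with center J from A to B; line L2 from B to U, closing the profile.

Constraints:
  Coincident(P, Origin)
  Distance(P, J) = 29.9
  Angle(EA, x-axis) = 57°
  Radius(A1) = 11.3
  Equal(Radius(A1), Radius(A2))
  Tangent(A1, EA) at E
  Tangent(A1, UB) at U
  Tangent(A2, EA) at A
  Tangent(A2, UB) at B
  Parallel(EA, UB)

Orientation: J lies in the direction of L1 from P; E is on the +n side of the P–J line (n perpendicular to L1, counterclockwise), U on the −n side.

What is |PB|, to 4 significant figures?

31.96

The slot axis is L1's direction at 57.0°, so u = (cos 57.0°, sin 57.0°) = (0.5446, 0.8387) and n = (−sin 57.0°, cos 57.0°) = (-0.8387, 0.5446). P is at the origin and J lies 29.9 along u from P, so J = 29.9·u = (16.28, 25.08). Tangency of A1 to both parallel lines with radius 11.3 puts E and U at P ± 11.3·n: E = (-9.477, 6.154), U = (9.477, -6.154). Equal radii place A and B the same way about J: A = J + 11.3·n = (6.808, 31.23), B = J − 11.3·n = (25.76, 18.92). Then |PB| = |B − P| = 31.96.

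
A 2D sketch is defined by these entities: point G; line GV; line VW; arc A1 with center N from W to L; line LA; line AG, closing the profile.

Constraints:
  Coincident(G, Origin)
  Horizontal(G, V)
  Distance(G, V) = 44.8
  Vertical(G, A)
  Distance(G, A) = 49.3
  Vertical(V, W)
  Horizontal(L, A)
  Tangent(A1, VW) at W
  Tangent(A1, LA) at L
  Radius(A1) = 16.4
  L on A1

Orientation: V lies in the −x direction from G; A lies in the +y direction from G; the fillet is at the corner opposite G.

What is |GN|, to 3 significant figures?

43.5

G is at the origin; G and V share the same y with |GV| = 44.8 and V on the −x side, so V = (-44.8, 0.00). G and A share the same x with |GA| = 49.3 and A on the +y side, so A = (0.00, 49.3). The virtual corner opposite G is at (-44.8, 49.3). A1 meets VW tangentially, so NW is at right angles to VW and the tangent condition forces NL to be normal to LA, with radius 16.4, so the center N sits 16.4 in from both sides at N = (-28.4, 32.9). Then |GN| = |N − G| = 43.5.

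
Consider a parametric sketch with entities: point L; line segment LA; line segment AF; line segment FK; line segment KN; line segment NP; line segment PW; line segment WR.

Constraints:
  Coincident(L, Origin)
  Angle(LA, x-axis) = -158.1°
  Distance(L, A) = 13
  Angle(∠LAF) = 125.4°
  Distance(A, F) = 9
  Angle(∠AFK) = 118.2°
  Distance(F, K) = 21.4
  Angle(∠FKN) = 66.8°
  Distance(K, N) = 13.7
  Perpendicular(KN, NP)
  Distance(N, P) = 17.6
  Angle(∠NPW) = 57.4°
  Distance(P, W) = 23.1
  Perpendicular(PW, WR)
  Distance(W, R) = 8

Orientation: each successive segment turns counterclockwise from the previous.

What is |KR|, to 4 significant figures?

2.149

L is at the origin; LA runs at -158.1° with length 13.0, so A = (-12.06, -4.849). ∠LAF = 125.4° gives AF at -103.5° from the x-axis; with |AF| = 9.0, F = (-14.16, -13.60). ∠AFK = 118.2° gives FK at -41.70° from the x-axis; with |FK| = 21.4, K = (1.815, -27.84). ∠FKN = 66.8° gives KN at 71.50° from the x-axis; with |KN| = 13.7, N = (6.162, -14.84). KN is perpendicular to NP, so NP runs at 161.5°; with |NP| = 17.6, P = (-10.53, -9.260). ∠NPW = 57.4° gives PW at -75.90° from the x-axis; with |PW| = 23.1, W = (-4.901, -31.66). PW ⟂ WR, so WR runs at 14.10°; with |WR| = 8.0, R = (2.858, -29.71). Then |KR| = |R − K| = 2.149.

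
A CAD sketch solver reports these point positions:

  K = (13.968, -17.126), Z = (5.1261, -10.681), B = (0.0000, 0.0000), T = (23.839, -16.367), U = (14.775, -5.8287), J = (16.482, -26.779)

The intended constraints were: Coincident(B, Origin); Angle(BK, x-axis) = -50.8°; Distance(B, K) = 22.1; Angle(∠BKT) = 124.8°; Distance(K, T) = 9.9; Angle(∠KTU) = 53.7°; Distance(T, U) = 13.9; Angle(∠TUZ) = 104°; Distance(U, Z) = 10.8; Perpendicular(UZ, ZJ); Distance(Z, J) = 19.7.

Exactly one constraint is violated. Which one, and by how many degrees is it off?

Perpendicular(UZ, ZJ) — off by 8.50°.

B = (0.00, 0.00) ✓; BK at -50.80° ✓; |BK| = 22.10 ✓; ∠BKT = 124.8° ✓; |KT| = 9.900 ✓; ∠KTU = 53.70° ✓; |TU| = 13.90 ✓; ∠TUZ = 104.0° ✓; |UZ| = 10.80 ✓; ∠(UZ, ZJ) = 98.50° ✗; |ZJ| = 19.70 ✓.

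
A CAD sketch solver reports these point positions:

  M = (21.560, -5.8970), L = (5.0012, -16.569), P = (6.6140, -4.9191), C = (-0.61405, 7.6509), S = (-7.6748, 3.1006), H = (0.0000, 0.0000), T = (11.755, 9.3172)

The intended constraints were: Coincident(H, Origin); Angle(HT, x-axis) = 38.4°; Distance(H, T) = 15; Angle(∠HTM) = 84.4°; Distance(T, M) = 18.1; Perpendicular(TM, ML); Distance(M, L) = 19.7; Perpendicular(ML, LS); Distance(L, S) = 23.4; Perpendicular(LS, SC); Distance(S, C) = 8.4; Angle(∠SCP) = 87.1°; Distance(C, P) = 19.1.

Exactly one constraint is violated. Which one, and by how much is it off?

Distance(C, P) = 19.1 — off by 4.60.

H = (0.00, 0.00) ✓; HT at 38.40° ✓; |HT| = 15.00 ✓; ∠HTM = 84.40° ✓; |TM| = 18.10 ✓; ∠(TM, ML) = 90.00° ✓; |ML| = 19.70 ✓; ∠(ML, LS) = 90.00° ✓; |LS| = 23.40 ✓; ∠(LS, SC) = 90.00° ✓; |SC| = 8.400 ✓; ∠SCP = 87.10° ✓; |CP| = 14.50 ✗.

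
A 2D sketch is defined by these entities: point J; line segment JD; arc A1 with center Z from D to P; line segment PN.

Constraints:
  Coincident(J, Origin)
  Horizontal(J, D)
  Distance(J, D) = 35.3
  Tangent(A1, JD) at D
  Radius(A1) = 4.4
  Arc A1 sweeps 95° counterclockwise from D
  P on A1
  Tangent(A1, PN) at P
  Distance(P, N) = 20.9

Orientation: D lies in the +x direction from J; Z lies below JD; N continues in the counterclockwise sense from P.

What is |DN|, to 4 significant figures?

25.73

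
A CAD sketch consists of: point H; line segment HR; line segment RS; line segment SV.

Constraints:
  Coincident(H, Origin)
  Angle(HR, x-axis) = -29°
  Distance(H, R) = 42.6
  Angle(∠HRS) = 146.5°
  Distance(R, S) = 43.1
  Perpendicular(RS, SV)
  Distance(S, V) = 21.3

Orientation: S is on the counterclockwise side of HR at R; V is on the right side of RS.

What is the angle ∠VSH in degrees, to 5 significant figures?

106.65°

H is at the origin; HR runs at -29.0° with length 42.6, so R = 42.6·(cos -29.0°, sin -29.0°) = (37.259, -20.653). ∠HRS = 146.5°, so RS runs at -29.0° + (180° − 146.5°) = 4.5000° from the x-axis; with |RS| = 43.1, S = R + 43.1·(cos 4.5000°, sin 4.5000°) = (80.226, -17.271). RS ⟂ SV; with |SV| = 21.3 on the right of RS, V = S + 21.3·(0.078459, -0.99692) = (81.897, -38.506). Then cos ∠VSH = SV·SH / (|SV||SH|), giving 106.65°.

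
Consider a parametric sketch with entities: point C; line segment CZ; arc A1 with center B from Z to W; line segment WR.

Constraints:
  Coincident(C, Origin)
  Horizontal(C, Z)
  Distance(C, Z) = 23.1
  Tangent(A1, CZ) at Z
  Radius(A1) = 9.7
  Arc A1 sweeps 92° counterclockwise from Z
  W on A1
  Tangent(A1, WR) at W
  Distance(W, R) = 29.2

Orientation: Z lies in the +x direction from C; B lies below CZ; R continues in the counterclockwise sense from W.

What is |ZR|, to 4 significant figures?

40.17

C is at the origin; CZ is horizontal with |CZ| = 23.1 and Z on the +x side, so Z = (23.10, 0.000). The tangent condition forces BZ to be normal to CZ, so B = Z + (0, -9.7) = (23.10, -9.700). On A1, Z sits at bearing 90° from B; a 92° counterclockwise sweep puts W at bearing 182°, so W = B + 9.7·(cos 182°, sin 182°) = (13.41, -10.04). A1 meets WR tangentially, so BW is at right angles to WR, so WR runs along (−sin 182°, cos 182°); with |WR| = 29.2, R = (14.42, -39.22). Then |ZR| = |R − Z| = 40.17.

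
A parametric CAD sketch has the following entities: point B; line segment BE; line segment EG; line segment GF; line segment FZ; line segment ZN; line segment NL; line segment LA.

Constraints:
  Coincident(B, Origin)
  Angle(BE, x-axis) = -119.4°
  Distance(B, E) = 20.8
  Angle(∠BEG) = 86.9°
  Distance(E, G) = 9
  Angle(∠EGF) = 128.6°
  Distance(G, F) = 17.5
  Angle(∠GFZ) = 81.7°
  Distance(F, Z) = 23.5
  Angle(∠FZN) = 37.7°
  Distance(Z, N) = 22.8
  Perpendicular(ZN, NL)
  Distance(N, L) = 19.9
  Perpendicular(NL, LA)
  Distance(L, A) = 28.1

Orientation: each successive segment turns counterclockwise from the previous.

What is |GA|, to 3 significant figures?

38.6

B is at the origin; BE runs at -119.4° with length 20.8, so E = (-10.2, -18.1). ∠BEG = 86.9° gives EG at -26.3° from the x-axis; with |EG| = 9.0, G = (-2.14, -22.1). ∠EGF = 128.6° gives GF at 25.1° from the x-axis; with |GF| = 17.5, F = (13.7, -14.7). ∠GFZ = 81.7° gives FZ at 123° from the x-axis; with |FZ| = 23.5, Z = (0.769, 4.93). ∠FZN = 37.7° gives ZN at -94.3° from the x-axis; with |ZN| = 22.8, N = (-0.941, -17.8). ZN ⟂ NL, so NL runs at -4.30°; with |NL| = 19.9, L = (18.9, -19.3). NL is perpendicular to LA, so LA runs at 85.7°; with |LA| = 28.1, A = (21.0, 8.73). Then |GA| = |A − G| = 38.6.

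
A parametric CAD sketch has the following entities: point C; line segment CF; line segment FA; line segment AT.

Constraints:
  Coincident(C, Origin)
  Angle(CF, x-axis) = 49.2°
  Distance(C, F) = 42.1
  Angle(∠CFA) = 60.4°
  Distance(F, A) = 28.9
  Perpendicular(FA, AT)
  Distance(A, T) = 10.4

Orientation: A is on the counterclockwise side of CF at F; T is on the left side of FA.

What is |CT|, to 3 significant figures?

27.4

∠CFA = 60.4°, so FA runs at 49.2° + (180° − 60.4°) = 169° from the x-axis; with |FA| = 28.9, A = F + 28.9·(cos 169°, sin 169°) = (-0.841, 37.5). FA is perpendicular to AT; with |AT| = 10.4 on the left of FA, T = A + 10.4·(-0.194, -0.981) = (-2.86, 27.3). Then |CT| = |T − C| = 27.4.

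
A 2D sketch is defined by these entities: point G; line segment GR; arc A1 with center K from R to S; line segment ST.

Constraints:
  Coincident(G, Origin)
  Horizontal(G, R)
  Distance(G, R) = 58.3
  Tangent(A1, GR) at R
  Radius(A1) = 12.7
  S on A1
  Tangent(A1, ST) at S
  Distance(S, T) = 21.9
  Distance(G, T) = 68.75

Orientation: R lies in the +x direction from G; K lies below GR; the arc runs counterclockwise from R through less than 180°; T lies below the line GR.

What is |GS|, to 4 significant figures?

50.62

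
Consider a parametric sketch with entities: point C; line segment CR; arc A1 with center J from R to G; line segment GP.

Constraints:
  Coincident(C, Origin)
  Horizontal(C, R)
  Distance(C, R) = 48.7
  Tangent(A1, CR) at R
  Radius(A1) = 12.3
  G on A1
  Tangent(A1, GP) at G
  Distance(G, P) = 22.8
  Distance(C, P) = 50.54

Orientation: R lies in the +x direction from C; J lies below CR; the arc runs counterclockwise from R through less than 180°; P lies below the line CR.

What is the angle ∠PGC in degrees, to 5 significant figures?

108.59°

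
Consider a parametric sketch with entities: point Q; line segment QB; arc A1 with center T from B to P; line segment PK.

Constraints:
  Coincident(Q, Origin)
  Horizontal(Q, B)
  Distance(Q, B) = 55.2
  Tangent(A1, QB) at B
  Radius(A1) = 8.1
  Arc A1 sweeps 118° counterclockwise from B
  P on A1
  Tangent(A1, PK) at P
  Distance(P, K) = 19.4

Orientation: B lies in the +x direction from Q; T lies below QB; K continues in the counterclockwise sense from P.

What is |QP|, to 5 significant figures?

49.500

Q is at the origin; QB is horizontal with |QB| = 55.2 and B on the +x side, so B = (55.200, 0.0000). Tangency of A1 to QB means the radius TB is perpendicular to QB, so T = B + (0, -8.1) = (55.200, -8.1000). On A1, B sits at bearing 90° from T; a 118° counterclockwise sweep puts P at bearing 208°, so P = T + 8.1·(cos 208°, sin 208°) = (48.048, -11.903). Then |QP| = |P − Q| = 49.500.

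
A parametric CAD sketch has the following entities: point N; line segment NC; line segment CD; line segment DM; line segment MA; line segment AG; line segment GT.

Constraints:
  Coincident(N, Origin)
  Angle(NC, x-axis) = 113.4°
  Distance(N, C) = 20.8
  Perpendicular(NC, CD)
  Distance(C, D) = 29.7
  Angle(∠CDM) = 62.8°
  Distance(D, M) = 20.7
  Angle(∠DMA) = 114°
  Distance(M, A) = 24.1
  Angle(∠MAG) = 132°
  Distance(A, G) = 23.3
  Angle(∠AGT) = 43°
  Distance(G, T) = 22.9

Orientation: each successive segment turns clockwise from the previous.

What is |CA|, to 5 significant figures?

17.489

N is at the origin; NC runs at 113.4° with length 20.8, so C = (-8.2607, 19.089). The perpendicularity gives CD at right angles to NC, so CD runs at 23.400°; with |CD| = 29.7, D = (18.997, 30.885). ∠CDM = 62.8° gives DM at -93.800° from the x-axis; with |DM| = 20.7, M = (17.625, 10.230). ∠DMA = 114.0° gives MA at -159.80° from the x-axis; with |MA| = 24.1, A = (-4.9929, 1.9084). Then |CA| = |A − C| = 17.489.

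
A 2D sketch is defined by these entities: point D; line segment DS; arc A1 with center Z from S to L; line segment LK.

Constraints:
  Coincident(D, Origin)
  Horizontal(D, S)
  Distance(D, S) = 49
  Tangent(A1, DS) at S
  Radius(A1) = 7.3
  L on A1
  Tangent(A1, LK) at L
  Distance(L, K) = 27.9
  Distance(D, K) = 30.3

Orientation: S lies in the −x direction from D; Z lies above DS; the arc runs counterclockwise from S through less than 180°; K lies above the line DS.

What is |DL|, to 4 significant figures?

44.32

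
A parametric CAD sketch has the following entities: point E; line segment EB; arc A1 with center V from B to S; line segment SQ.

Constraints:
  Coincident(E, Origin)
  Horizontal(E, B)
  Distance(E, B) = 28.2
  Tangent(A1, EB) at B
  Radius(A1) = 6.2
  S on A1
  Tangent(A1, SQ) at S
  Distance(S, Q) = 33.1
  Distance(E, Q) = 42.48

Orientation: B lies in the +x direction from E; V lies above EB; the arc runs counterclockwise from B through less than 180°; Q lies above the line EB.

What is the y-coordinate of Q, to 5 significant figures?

38.367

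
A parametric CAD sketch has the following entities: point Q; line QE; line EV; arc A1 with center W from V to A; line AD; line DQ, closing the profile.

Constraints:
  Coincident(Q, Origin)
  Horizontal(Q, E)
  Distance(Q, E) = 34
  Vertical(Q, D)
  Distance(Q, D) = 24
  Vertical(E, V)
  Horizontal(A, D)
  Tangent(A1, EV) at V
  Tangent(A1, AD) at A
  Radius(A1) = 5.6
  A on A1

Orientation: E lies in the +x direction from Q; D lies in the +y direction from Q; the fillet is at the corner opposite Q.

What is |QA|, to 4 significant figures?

37.18

Q is at the origin; QE is horizontal with |QE| = 34.0 and E on the +x side, so E = (34.00, 0.000). QD is vertical with |QD| = 24.0 and D on the +y side, so D = (0.000, 24.00). The virtual corner opposite Q is at (34.00, 24.00). Tangency of A1 to EV means the radius WV is perpendicular to EV and A1 meets AD tangentially, so WA is at right angles to AD, with radius 5.6, so the center W sits 5.6 in from both sides at W = (28.40, 18.40). That places the tangent points at V = (34.00, 18.40) on EV and A = (28.40, 24.00) on AD. Then |QA| = |A − Q| = 37.18.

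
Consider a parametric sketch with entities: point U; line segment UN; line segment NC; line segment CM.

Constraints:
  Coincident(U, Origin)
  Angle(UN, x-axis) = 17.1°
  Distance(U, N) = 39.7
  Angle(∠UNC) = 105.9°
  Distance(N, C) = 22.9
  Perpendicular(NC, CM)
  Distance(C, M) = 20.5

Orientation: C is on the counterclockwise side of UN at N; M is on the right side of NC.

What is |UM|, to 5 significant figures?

67.707

U is at the origin; UN runs at 17.1° with length 39.7, so N = 39.7·(cos 17.1°, sin 17.1°) = (37.945, 11.673). ∠UNC = 105.9°, so NC runs at 17.1° + (180° − 105.9°) = 91.200° from the x-axis; with |NC| = 22.9, C = N + 22.9·(cos 91.200°, sin 91.200°) = (37.465, 34.568). NC ⟂ CM; with |CM| = 20.5 on the right of NC, M = C + 20.5·(0.99978, 0.020942) = (57.961, 34.998). Then |UM| = |M − U| = 67.707.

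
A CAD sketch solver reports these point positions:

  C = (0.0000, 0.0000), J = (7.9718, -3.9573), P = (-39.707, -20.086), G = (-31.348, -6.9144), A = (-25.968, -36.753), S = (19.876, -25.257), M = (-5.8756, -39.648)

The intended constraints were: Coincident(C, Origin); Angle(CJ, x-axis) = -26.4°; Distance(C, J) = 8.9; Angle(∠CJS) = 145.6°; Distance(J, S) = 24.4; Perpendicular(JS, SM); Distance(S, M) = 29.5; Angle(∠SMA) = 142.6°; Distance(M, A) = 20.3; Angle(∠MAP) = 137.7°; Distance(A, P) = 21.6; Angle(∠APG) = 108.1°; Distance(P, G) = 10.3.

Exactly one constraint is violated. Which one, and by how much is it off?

Distance(P, G) = 10.3 — off by 5.30.

C = (0.00, 0.00) ✓; CJ at -26.40° ✓; |CJ| = 8.900 ✓; ∠CJS = 145.6° ✓; |JS| = 24.40 ✓; ∠(JS, SM) = 90.00° ✓; |SM| = 29.50 ✓; ∠SMA = 142.6° ✓; |MA| = 20.30 ✓; ∠MAP = 137.7° ✓; |AP| = 21.60 ✓; ∠APG = 108.1° ✓; |PG| = 15.60 ✗.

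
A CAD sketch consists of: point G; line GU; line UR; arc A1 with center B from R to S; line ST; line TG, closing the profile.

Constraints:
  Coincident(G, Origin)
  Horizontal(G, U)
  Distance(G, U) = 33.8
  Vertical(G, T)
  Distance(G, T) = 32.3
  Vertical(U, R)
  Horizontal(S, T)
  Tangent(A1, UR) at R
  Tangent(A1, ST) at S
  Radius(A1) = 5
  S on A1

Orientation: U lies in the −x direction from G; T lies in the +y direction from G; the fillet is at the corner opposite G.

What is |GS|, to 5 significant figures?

43.275

The virtual corner opposite G is at (-33.800, 32.300). A1 meets UR tangentially, so BR is at right angles to UR and tangency of A1 to ST means the radius BS is perpendicular to ST, with radius 5.0, so the center B sits 5.0 in from both sides at B = (-28.800, 27.300). That places the tangent points at R = (-33.800, 27.300) on UR and S = (-28.800, 32.300) on ST. Then |GS| = |S − G| = 43.275.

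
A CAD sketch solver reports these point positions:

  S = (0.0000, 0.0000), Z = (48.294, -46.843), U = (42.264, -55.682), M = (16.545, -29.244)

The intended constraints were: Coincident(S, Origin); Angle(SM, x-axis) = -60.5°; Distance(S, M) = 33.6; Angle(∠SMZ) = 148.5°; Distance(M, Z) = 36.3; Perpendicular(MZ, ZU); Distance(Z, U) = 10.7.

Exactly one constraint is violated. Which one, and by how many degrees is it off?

Perpendicular(MZ, ZU) — off by 5.30°.

S = (0.00, 0.00) ✓; SM at -60.50° ✓; |SM| = 33.60 ✓; ∠SMZ = 148.5° ✓; |MZ| = 36.30 ✓; ∠(MZ, ZU) = 95.30° ✗; |ZU| = 10.70 ✓.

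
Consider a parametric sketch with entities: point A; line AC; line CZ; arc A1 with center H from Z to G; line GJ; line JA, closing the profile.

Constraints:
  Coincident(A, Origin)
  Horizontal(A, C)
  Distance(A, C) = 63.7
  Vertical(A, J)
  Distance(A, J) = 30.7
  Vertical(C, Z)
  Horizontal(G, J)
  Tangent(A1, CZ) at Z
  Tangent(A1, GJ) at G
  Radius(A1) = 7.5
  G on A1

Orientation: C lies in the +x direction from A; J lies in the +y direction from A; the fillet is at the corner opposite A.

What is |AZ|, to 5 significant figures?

67.793

The virtual corner opposite A is at (63.700, 30.700). Tangency of A1 to CZ means the radius HZ is perpendicular to CZ and A1 meets GJ tangentially, so HG is at right angles to GJ, with radius 7.5, so the center H sits 7.5 in from both sides at H = (56.200, 23.200). That places the tangent points at Z = (63.700, 23.200) on CZ and G = (56.200, 30.700) on GJ. Then |AZ| = |Z − A| = 67.793.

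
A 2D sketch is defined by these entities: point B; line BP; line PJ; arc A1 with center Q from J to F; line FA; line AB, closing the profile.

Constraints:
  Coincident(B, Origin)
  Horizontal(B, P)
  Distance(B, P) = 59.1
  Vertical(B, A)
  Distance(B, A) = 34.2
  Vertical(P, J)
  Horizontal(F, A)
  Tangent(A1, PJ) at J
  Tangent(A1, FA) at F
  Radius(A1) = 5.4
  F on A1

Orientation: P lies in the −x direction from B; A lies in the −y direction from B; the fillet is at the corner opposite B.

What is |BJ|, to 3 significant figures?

65.7

The virtual corner opposite B is at (-59.1, -34.2). A1 meets PJ tangentially, so QJ is at right angles to PJ and the tangent condition forces QF to be normal to FA, with radius 5.4, so the center Q sits 5.4 in from both sides at Q = (-53.7, -28.8). That places the tangent points at J = (-59.1, -28.8) on PJ and F = (-53.7, -34.2) on FA. Then |BJ| = |J − B| = 65.7.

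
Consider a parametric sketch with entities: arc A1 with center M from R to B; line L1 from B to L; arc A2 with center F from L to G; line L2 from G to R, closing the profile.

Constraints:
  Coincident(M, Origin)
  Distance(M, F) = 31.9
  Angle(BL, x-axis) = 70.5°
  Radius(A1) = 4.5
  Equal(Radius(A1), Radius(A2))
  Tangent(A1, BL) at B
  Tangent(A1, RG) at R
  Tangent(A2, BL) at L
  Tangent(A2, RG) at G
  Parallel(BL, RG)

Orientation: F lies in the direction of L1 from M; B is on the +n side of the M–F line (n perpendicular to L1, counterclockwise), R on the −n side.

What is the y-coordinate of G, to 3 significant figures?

28.6

The slot axis is L1's direction at 70.5°, so u = (cos 70.5°, sin 70.5°) = (0.334, 0.943) and n = (−sin 70.5°, cos 70.5°) = (-0.943, 0.334). M is at the origin and F lies 31.9 along u from M, so F = 31.9·u = (10.6, 30.1). Tangency of A1 to both parallel lines with radius 4.5 puts B and R at M ± 4.5·n: B = (-4.24, 1.50), R = (4.24, -1.50). Equal radii place L and G the same way about F: L = F + 4.5·n = (6.41, 31.6), G = F − 4.5·n = (14.9, 28.6). So G.y = 28.6.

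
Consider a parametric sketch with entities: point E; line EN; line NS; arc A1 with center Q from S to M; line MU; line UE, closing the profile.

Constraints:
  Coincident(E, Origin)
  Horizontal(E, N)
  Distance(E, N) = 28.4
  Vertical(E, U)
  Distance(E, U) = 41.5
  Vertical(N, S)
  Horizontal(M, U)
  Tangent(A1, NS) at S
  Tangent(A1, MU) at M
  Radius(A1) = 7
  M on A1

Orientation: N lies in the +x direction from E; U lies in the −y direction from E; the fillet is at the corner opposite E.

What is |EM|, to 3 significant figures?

46.7

The virtual corner opposite E is at (28.4, -41.5). The tangent condition forces QS to be normal to NS and tangency of A1 to MU means the radius QM is perpendicular to MU, with radius 7.0, so the center Q sits 7.0 in from both sides at Q = (21.4, -34.5). That places the tangent points at S = (28.4, -34.5) on NS and M = (21.4, -41.5) on MU. Then |EM| = |M − E| = 46.7.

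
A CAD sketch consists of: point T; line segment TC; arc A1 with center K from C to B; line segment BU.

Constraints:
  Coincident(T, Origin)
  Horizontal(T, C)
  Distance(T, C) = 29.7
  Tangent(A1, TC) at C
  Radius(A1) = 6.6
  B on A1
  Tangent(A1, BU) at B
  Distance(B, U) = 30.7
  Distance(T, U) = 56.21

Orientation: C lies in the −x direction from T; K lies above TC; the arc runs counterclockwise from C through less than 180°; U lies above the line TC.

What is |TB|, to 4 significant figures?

26.96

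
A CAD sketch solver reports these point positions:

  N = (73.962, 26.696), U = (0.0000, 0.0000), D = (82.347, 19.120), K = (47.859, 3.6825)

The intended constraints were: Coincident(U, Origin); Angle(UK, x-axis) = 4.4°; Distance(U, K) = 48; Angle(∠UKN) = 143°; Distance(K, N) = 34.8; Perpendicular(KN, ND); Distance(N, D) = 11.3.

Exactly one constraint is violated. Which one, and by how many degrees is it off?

Perpendicular(KN, ND) — off by 6.50°.

U = (0.00, 0.00) ✓; UK at 4.400° ✓; |UK| = 48.00 ✓; ∠UKN = 143.0° ✓; |KN| = 34.80 ✓; ∠(KN, ND) = 83.50° ✗; |ND| = 11.30 ✓.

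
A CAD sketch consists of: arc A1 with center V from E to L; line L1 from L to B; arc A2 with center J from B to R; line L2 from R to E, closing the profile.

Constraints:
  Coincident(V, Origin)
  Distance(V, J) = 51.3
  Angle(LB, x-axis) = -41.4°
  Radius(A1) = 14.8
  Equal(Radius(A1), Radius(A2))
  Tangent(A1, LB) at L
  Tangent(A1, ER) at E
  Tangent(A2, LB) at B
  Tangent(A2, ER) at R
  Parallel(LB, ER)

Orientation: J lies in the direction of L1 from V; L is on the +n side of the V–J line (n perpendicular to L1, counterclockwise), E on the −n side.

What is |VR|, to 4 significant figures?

53.39

The slot axis is L1's direction at -41.4°, so u = (cos -41.4°, sin -41.4°) = (0.7501, -0.6613) and n = (−sin -41.4°, cos -41.4°) = (0.6613, 0.7501). V is at the origin and J lies 51.3 along u from V, so J = 51.3·u = (38.48, -33.93). Tangency of A1 to both parallel lines with radius 14.8 puts L and E at V ± 14.8·n: L = (9.787, 11.10), E = (-9.787, -11.10). Equal radii place B and R the same way about J: B = J + 14.8·n = (48.27, -22.82), R = J − 14.8·n = (28.69, -45.03). Then |VR| = |R − V| = 53.39.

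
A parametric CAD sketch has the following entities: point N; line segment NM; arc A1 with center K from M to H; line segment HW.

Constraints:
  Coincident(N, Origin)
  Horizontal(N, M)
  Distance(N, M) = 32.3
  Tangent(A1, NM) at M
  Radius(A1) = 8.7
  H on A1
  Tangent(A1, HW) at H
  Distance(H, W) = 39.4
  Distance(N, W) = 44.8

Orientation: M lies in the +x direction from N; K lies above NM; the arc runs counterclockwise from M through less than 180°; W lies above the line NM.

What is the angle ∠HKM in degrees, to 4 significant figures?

133.4°

N is at the origin; N and M share the same y with |NM| = 32.3 and M on the +x side, so M = (32.30, 0.000). Tangency of A1 to NM means the radius KM is perpendicular to NM, so K = M + (0, 8.7) = (32.30, 8.700). Since KH ⟂ HW (tangency), |KW| = √(8.7² + 39.4²) = 40.35 regardless of where H sits on A1. So W lies on both circle(N, 44.8) and circle(K, 40.35); the above-NM intersection is W = (11.53, 43.29). H is the foot of the tangent from W: H = (38.62, 14.68).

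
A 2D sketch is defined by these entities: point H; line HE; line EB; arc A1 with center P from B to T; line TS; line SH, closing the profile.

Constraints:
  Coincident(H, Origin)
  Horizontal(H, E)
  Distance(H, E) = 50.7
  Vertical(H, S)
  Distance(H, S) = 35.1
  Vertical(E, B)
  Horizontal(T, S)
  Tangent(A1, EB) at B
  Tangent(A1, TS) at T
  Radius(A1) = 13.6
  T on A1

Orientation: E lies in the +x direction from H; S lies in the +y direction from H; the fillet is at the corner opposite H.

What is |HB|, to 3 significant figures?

55.1

The virtual corner opposite H is at (50.7, 35.1). The tangent condition forces PB to be normal to EB and tangency of A1 to TS means the radius PT is perpendicular to TS, with radius 13.6, so the center P sits 13.6 in from both sides at P = (37.1, 21.5). That places the tangent points at B = (50.7, 21.5) on EB and T = (37.1, 35.1) on TS. Then |HB| = |B − H| = 55.1.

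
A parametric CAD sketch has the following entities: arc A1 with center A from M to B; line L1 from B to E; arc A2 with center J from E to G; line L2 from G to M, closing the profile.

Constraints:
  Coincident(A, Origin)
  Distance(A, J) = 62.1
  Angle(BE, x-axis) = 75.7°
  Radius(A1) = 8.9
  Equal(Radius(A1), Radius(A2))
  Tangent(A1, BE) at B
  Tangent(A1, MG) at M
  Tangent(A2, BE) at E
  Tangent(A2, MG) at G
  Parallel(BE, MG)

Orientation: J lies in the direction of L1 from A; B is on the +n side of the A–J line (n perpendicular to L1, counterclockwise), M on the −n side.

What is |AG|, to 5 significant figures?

62.735

Tangency of A1 to both parallel lines with radius 8.9 puts B and M at A ± 8.9·n: B = (-8.6242, 2.1983), M = (8.6242, -2.1983). Equal radii place E and G the same way about J: E = J + 8.9·n = (6.7144, 62.374), G = J − 8.9·n = (23.963, 57.978). Then |AG| = |G − A| = 62.735.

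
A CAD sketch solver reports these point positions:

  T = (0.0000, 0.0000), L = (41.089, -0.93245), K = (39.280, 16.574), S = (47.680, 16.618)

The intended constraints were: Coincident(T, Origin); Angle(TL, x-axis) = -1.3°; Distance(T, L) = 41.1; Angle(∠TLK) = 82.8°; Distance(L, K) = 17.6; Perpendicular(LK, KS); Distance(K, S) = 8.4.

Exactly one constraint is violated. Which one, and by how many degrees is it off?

Perpendicular(LK, KS) — off by 5.60°.

T = (0.00, 0.00) ✓; TL at -1.300° ✓; |TL| = 41.10 ✓; ∠TLK = 82.80° ✓; |LK| = 17.60 ✓; ∠(LK, KS) = 95.60° ✗; |KS| = 8.400 ✓.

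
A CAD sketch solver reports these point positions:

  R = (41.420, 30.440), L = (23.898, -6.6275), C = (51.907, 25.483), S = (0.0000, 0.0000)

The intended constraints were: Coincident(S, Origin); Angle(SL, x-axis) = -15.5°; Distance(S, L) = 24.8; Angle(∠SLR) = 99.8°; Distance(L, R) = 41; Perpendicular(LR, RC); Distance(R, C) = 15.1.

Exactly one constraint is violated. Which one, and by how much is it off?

Distance(R, C) = 15.1 — off by 3.50.

S = (0.00, 0.00) ✓; SL at -15.50° ✓; |SL| = 24.80 ✓; ∠SLR = 99.80° ✓; |LR| = 41.00 ✓; ∠(LR, RC) = 90.00° ✓; |RC| = 11.60 ✗.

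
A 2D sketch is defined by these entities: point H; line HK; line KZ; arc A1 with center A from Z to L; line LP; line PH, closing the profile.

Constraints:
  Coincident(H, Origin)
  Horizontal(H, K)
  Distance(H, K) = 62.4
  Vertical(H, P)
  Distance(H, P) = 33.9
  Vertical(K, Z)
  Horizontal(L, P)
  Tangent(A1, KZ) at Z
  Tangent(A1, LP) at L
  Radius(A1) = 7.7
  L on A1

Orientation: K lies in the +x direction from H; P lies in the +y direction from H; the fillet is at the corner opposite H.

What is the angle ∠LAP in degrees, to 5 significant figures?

81.987°

The virtual corner opposite H is at (62.400, 33.900). Since A1 is tangent to KZ there, AZ ⟂ KZ and the tangent condition forces AL to be normal to LP, with radius 7.7, so the center A sits 7.7 in from both sides at A = (54.700, 26.200). That places the tangent points at Z = (62.400, 26.200) on KZ and L = (54.700, 33.900) on LP. Then cos ∠LAP = AL·AP / (|AL||AP|), giving 81.987°.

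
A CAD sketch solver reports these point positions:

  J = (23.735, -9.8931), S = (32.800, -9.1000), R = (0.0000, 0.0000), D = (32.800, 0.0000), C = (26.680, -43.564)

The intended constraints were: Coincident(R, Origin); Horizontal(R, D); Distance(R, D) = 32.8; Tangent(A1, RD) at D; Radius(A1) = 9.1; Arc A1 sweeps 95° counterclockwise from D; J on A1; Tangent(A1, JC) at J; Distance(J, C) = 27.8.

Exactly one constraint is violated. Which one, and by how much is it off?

Distance(J, C) = 27.8 — off by 6.00.

R = (0.00, 0.00) ✓; R.y = 0.00, D.y = 0.00 ✓; |RD| = 32.80 ✓; ∠(SD, DR) = 90.00° ✓; |SD| = 9.100 ✓; bearing(S→J) − bearing(S→D) = 95.00° ✓; |SJ| = 9.100 ✓; ∠(SJ, JC) = 90.00° ✓; |JC| = 33.80 ✗.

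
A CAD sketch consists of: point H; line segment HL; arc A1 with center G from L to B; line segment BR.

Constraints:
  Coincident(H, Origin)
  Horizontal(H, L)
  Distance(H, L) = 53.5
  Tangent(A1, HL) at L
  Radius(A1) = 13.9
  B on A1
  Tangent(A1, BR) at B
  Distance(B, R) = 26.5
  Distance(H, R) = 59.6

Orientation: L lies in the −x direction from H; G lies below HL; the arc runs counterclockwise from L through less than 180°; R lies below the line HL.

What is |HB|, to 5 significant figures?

67.183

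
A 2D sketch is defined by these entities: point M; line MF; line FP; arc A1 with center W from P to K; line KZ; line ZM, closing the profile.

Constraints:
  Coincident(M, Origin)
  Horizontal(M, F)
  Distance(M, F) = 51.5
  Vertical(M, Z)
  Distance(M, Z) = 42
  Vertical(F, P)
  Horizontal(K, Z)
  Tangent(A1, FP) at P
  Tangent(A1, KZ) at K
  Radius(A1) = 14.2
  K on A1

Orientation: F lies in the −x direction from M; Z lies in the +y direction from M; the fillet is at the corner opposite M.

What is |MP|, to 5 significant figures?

58.524

M is at the origin; M and F share the same y with |MF| = 51.5 and F on the −x side, so F = (-51.500, 0.0000). MZ is vertical with |MZ| = 42.0 and Z on the +y side, so Z = (0.0000, 42.000). The virtual corner opposite M is at (-51.500, 42.000). Since A1 is tangent to FP there, WP ⟂ FP and the tangent condition forces WK to be normal to KZ, with radius 14.2, so the center W sits 14.2 in from both sides at W = (-37.300, 27.800). That places the tangent points at P = (-51.500, 27.800) on FP and K = (-37.300, 42.000) on KZ. Then |MP| = |P − M| = 58.524.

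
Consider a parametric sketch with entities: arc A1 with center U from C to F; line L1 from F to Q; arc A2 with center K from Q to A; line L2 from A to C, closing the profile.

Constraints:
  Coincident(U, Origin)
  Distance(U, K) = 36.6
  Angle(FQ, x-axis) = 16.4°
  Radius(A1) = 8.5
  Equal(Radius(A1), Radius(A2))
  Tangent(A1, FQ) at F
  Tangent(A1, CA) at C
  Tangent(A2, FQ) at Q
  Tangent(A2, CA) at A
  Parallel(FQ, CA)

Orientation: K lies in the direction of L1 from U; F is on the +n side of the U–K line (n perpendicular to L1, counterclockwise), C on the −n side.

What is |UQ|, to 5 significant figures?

37.574

The slot axis is L1's direction at 16.4°, so u = (cos 16.4°, sin 16.4°) = (0.95931, 0.28234) and n = (−sin 16.4°, cos 16.4°) = (-0.28234, 0.95931). U is at the origin and K lies 36.6 along u from U, so K = 36.6·u = (35.111, 10.334). Tangency of A1 to both parallel lines with radius 8.5 puts F and C at U ± 8.5·n: F = (-2.3999, 8.1542), C = (2.3999, -8.1542). Equal radii place Q and A the same way about K: Q = K + 8.5·n = (32.711, 18.488), A = K − 8.5·n = (37.511, 2.1795). Then |UQ| = |Q − U| = 37.574.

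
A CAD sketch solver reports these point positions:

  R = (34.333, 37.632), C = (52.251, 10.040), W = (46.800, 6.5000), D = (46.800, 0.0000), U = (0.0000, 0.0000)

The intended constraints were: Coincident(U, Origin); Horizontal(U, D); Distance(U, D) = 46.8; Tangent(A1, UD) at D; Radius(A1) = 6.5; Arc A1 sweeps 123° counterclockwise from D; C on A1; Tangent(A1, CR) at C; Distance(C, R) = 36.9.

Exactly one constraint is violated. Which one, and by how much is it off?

Distance(C, R) = 36.9 — off by 4.00.

U = (0.00, 0.00) ✓; U.y = 0.00, D.y = 0.00 ✓; |UD| = 46.80 ✓; ∠(WD, DU) = 90.00° ✓; |WD| = 6.500 ✓; bearing(W→C) − bearing(W→D) = 123.0° ✓; |WC| = 6.500 ✓; ∠(WC, CR) = 90.00° ✓; |CR| = 32.90 ✗.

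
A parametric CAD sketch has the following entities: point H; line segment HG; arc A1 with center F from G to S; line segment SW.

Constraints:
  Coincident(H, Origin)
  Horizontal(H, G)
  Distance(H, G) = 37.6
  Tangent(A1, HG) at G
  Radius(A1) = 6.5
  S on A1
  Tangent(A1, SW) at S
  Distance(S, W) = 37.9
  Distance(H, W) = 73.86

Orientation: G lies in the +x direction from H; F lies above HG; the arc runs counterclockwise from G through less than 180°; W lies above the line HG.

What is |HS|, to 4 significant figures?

42.67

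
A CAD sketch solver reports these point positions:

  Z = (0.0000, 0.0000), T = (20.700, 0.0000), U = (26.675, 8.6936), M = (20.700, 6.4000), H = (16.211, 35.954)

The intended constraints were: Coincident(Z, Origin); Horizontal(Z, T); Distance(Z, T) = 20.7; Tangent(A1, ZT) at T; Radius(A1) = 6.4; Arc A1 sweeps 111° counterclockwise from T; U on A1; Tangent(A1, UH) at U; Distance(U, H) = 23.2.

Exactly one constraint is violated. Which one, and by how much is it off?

Distance(U, H) = 23.2 — off by 6.00.

Z = (0.00, 0.00) ✓; Z.y = 0.00, T.y = 0.00 ✓; |ZT| = 20.70 ✓; ∠(MT, TZ) = 90.00° ✓; |MT| = 6.400 ✓; bearing(M→U) − bearing(M→T) = 111.0° ✓; |MU| = 6.400 ✓; ∠(MU, UH) = 90.00° ✓; |UH| = 29.20 ✗.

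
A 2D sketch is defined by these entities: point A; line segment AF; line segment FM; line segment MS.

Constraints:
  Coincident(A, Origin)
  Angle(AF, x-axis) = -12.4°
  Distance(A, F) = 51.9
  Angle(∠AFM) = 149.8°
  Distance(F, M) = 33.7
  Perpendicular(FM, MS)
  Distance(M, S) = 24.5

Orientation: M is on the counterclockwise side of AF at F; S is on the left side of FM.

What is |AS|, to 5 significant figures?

78.572

A is at the origin; AF runs at -12.4° with length 51.9, so F = 51.9·(cos -12.4°, sin -12.4°) = (50.689, -11.145). ∠AFM = 149.8°, so FM runs at -12.4° + (180° − 149.8°) = 17.800° from the x-axis; with |FM| = 33.7, M = F + 33.7·(cos 17.800°, sin 17.800°) = (82.776, -0.84283). FM ⟂ MS; with |MS| = 24.5 on the left of FM, S = M + 24.5·(-0.30570, 0.95213) = (75.287, 22.484). Then |AS| = |S − A| = 78.572.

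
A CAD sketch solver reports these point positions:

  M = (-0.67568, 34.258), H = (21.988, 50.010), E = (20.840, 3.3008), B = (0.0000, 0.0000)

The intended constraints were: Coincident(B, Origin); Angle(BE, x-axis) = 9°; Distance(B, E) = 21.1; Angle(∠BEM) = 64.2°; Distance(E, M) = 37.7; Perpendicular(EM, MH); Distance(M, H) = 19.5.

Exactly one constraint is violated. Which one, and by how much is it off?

Distance(M, H) = 19.5 — off by 8.10.

B = (0.00, 0.00) ✓; BE at 9.000° ✓; |BE| = 21.10 ✓; ∠BEM = 64.20° ✓; |EM| = 37.70 ✓; ∠(EM, MH) = 90.00° ✓; |MH| = 27.60 ✗.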